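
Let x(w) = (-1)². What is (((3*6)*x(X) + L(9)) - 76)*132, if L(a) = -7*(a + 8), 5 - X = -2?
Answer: -23364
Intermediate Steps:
X = 7 (X = 5 - 1*(-2) = 5 + 2 = 7)
x(w) = 1
L(a) = -56 - 7*a (L(a) = -7*(8 + a) = -56 - 7*a)
(((3*6)*x(X) + L(9)) - 76)*132 = (((3*6)*1 + (-56 - 7*9)) - 76)*132 = ((18*1 + (-56 - 63)) - 76)*132 = ((18 - 119) - 76)*132 = (-101 - 76)*132 = -177*132 = -23364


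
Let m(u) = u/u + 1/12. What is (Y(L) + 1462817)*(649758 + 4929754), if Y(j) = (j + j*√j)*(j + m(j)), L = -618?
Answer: 10289019063108 + 2127214057804*I*√618 ≈ 1.0289e+13 + 5.2882e+13*I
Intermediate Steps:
m(u) = 13/12 (m(u) = 1 + 1*(1/12) = 1 + 1/12 = 13/12)
Y(j) = (13/12 + j)*(j + j^(3/2)) (Y(j) = (j + j*√j)*(j + 13/12) = (j + j^(3/2))*(13/12 + j) = (13/12 + j)*(j + j^(3/2)))
(Y(L) + 1462817)*(649758 + 4929754) = (((-618)² + (-618)^(5/2) + (13/12)*(-618) + 13*(-618)^(3/2)/12) + 1462817)*(649758 + 4929754) = ((381924 + 381924*I*√618 - 1339/2 + 13*(-618*I*√618)/12) + 1462817)*5579512 = ((381924 + 381924*I*√618 - 1339/2 - 1339*I*√618/2) + 1462817)*5579512 = ((762509/2 + 762509*I*√618/2) + 1462817)*5579512 = (3688143/2 + 762509*I*√618/2)*5579512 = 10289019063108 + 2127214057804*I*√618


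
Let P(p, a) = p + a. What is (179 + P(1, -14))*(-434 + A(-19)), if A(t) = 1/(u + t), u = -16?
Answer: -2521706/35 ≈ -72049.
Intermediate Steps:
P(p, a) = a + p
A(t) = 1/(-16 + t)
(179 + P(1, -14))*(-434 + A(-19)) = (179 + (-14 + 1))*(-434 + 1/(-16 - 19)) = (179 - 13)*(-434 + 1/(-35)) = 166*(-434 - 1/35) = 166*(-15191/35) = -2521706/35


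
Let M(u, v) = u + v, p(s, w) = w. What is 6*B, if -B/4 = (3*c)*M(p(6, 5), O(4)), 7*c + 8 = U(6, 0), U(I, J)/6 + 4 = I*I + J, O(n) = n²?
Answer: -39744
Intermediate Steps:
U(I, J) = -24 + 6*J + 6*I² (U(I, J) = -24 + 6*(I*I + J) = -24 + 6*(I² + J) = -24 + 6*(J + I²) = -24 + (6*J + 6*I²) = -24 + 6*J + 6*I²)
c = 184/7 (c = -8/7 + (-24 + 6*0 + 6*6²)/7 = -8/7 + (-24 + 0 + 6*36)/7 = -8/7 + (-24 + 0 + 216)/7 = -8/7 + (⅐)*192 = -8/7 + 192/7 = 184/7 ≈ 26.286)
B = -6624 (B = -4*3*(184/7)*(5 + 4²) = -2208*(5 + 16)/7 = -2208*21/7 = -4*1656 = -6624)
6*B = 6*(-6624) = -39744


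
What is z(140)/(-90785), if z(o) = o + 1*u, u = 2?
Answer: -142/90785 ≈ -0.0015641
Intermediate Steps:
z(o) = 2 + o (z(o) = o + 1*2 = o + 2 = 2 + o)
z(140)/(-90785) = (2 + 140)/(-90785) = 142*(-1/90785) = -142/90785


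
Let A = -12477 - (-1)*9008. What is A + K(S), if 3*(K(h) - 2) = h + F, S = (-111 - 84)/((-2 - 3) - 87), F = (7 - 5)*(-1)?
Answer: -956881/276 ≈ -3467.0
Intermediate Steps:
F = -2 (F = 2*(-1) = -2)
S = 195/92 (S = -195/(-5 - 87) = -195/(-92) = -195*(-1/92) = 195/92 ≈ 2.1196)
A = -3469 (A = -12477 - 1*(-9008) = -12477 + 9008 = -3469)
K(h) = 4/3 + h/3 (K(h) = 2 + (h - 2)/3 = 2 + (-2 + h)/3 = 2 + (-⅔ + h/3) = 4/3 + h/3)
A + K(S) = -3469 + (4/3 + (⅓)*(195/92)) = -3469 + (4/3 + 65/92) = -3469 + 563/276 = -956881/276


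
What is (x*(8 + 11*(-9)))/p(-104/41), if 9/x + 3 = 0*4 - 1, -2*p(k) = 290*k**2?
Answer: -105903/482560 ≈ -0.21946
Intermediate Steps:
p(k) = -145*k**2
x = -9/4 (x = 9/(-3 + (0*4 - 1)) = 9/(-3 + (0 - 1)) = 9/(-3 - 1) = 9/(-4) = 9*(-1/4) = -9/4 ≈ -2.2500)
(x*(8 + 11*(-9)))/p(-104/41) = (-9*(8 + 11*(-9))/4)/((-145*(-104/41)**2)) = (-9*(8 - 99)/4)/((-145*(-104*1/41)**2)) = (-9/4*(-91))/((-145*(-104/41)**2)) = 819/(4*((-145*10816/1681))) = 819/(4*(-1568320/1681)) = (819/4)*(-1681/1568320) = -105903/482560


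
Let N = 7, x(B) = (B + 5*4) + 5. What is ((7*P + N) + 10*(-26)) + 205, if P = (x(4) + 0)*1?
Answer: 155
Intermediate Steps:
x(B) = 25 + B (x(B) = (B + 20) + 5 = (20 + B) + 5 = 25 + B)
P = 29 (P = ((25 + 4) + 0)*1 = (29 + 0)*1 = 29*1 = 29)
((7*P + N) + 10*(-26)) + 205 = ((7*29 + 7) + 10*(-26)) + 205 = ((203 + 7) - 260) + 205 = (210 - 260) + 205 = -50 + 205 = 155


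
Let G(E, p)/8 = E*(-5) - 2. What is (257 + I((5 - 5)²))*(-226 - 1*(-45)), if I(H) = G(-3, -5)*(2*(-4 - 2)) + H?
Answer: 179371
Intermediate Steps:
G(E, p) = -16 - 40*E (G(E, p) = 8*(E*(-5) - 2) = 8*(-5*E - 2) = 8*(-2 - 5*E) = -16 - 40*E)
I(H) = -1248 + H (I(H) = (-16 - 40*(-3))*(2*(-4 - 2)) + H = (-16 + 120)*(2*(-6)) + H = 104*(-12) + H = -1248 + H)
(257 + I((5 - 5)²))*(-226 - 1*(-45)) = (257 + (-1248 + (5 - 5)²))*(-226 - 1*(-45)) = (257 + (-1248 + 0²))*(-226 + 45) = (257 + (-1248 + 0))*(-181) = (257 - 1248)*(-181) = -991*(-181) = 179371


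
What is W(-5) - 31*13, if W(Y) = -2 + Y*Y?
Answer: -380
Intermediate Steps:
W(Y) = -2 + Y²
W(-5) - 31*13 = (-2 + (-5)²) - 31*13 = (-2 + 25) - 403 = 23 - 403 = -380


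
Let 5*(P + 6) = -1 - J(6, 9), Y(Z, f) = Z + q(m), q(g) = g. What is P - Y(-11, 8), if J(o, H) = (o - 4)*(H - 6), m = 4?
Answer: -2/5 ≈ -0.40000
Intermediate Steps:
J(o, H) = (-6 + H)*(-4 + o) (J(o, H) = (-4 + o)*(-6 + H) = (-6 + H)*(-4 + o))
Y(Z, f) = 4 + Z (Y(Z, f) = Z + 4 = 4 + Z)
P = -37/5 (P = -6 + (-1 - (24 - 6*6 - 4*9 + 9*6))/5 = -6 + (-1 - (24 - 36 - 36 + 54))/5 = -6 + (-1 - 1*6)/5 = -6 + (-1 - 6)/5 = -6 + (1/5)*(-7) = -6 - 7/5 = -37/5 ≈ -7.4000)
P - Y(-11, 8) = -37/5 - (4 - 11) = -37/5 - 1*(-7) = -37/5 + 7 = -2/5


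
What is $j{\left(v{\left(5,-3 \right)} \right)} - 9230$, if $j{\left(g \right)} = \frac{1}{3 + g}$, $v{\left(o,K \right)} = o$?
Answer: $- \frac{73839}{8} \approx -9229.9$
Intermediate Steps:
$j{\left(v{\left(5,-3 \right)} \right)} - 9230 = \frac{1}{3 + 5} - 9230 = \frac{1}{8} - 9230 = - \frac{73839}{8}$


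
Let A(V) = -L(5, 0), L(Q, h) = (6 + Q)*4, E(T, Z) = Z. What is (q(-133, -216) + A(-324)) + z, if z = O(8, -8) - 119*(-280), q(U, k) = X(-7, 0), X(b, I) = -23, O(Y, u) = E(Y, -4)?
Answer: 33249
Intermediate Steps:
O(Y, u) = -4
q(U, k) = -23
L(Q, h) = 24 + 4*Q
A(V) = -44 (A(V) = -(24 + 4*5) = -(24 + 20) = -1*44 = -44)
z = 33316 (z = -4 - 119*(-280) = -4 + 33320 = 33316)
(q(-133, -216) + A(-324)) + z = (-23 - 44) + 33316 = -67 + 33316 = 33249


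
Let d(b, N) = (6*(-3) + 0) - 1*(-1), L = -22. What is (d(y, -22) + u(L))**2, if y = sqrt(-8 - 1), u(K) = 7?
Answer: 100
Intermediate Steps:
y = 3*I (y = sqrt(-9) = 3*I ≈ 3.0*I)
d(b, N) = -17 (d(b, N) = (-18 + 0) + 1 = -18 + 1 = -17)
(d(y, -22) + u(L))**2 = (-17 + 7)**2 = (-10)**2 = 100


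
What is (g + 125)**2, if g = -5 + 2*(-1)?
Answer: 13924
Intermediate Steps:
g = -7 (g = -5 - 2 = -7)
(g + 125)**2 = (-7 + 125)**2 = 118**2 = 13924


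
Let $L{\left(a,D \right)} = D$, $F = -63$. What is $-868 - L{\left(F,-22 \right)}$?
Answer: $-846$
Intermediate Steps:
$-868 - L{\left(F,-22 \right)} = -868 - -22 = -868 + 22 = -846$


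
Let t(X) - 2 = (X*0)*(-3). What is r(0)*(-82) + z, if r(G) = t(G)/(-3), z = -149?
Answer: -283/3 ≈ -94.333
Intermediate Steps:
t(X) = 2 (t(X) = 2 + (X*0)*(-3) = 2 + 0*(-3) = 2 + 0 = 2)
r(G) = -⅔ (r(G) = 2/(-3) = 2*(-⅓) = -⅔)
r(0)*(-82) + z = -⅔*(-82) - 149 = 164/3 - 149 = -283/3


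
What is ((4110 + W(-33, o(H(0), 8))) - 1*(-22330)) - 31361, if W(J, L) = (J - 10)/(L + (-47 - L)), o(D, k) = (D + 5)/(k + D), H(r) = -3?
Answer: -231244/47 ≈ -4920.1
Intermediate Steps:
o(D, k) = (5 + D)/(D + k)
W(J, L) = 10/47 - J/47 (W(J, L) = (-10 + J)/(-47) = (-10 + J)*(-1/47) = 10/47 - J/47)
((4110 + W(-33, o(H(0), 8))) - 1*(-22330)) - 31361 = ((4110 + (10/47 - 1/47*(-33))) - 1*(-22330)) - 31361 = ((4110 + (10/47 + 33/47)) + 22330) - 31361 = ((4110 + 43/47) + 22330) - 31361 = (193213/47 + 22330) - 31361 = 1242723/47 - 31361 = -231244/47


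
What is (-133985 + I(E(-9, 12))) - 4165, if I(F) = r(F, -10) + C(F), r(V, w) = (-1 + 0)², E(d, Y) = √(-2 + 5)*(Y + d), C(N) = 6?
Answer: -138143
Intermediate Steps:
E(d, Y) = √3*(Y + d)
r(V, w) = 1 (r(V, w) = (-1)² = 1)
I(F) = 7 (I(F) = 1 + 6 = 7)
(-133985 + I(E(-9, 12))) - 4165 = (-133985 + 7) - 4165 = -133978 - 4165 = -138143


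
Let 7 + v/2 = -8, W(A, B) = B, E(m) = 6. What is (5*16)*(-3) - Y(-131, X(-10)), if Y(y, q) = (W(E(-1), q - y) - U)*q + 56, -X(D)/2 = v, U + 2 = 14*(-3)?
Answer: -14396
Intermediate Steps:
U = -44 (U = -2 + 14*(-3) = -2 - 42 = -44)
v = -30 (v = -14 + 2*(-8) = -14 - 16 = -30)
X(D) = 60 (X(D) = -2*(-30) = 60)
Y(y, q) = 56 + q*(44 + q - y) (Y(y, q) = ((q - y) - 1*(-44))*q + 56 = ((q - y) + 44)*q + 56 = (44 + q - y)*q + 56 = q*(44 + q - y) + 56 = 56 + q*(44 + q - y))
(5*16)*(-3) - Y(-131, X(-10)) = (5*16)*(-3) - (56 + 44*60 + 60*(60 - 1*(-131))) = 80*(-3) - (56 + 2640 + 60*(60 + 131)) = -240 - (56 + 2640 + 60*191) = -240 - (56 + 2640 + 11460) = -240 - 1*14156 = -240 - 14156 = -14396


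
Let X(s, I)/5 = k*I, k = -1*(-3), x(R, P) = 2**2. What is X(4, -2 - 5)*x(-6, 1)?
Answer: -420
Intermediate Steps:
x(R, P) = 4
k = 3
X(s, I) = 15*I (X(s, I) = 5*(3*I) = 15*I)
X(4, -2 - 5)*x(-6, 1) = (15*(-2 - 5))*4 = (15*(-7))*4 = -105*4 = -420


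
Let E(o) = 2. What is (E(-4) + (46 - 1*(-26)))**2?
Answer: 5476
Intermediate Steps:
(E(-4) + (46 - 1*(-26)))**2 = (2 + (46 - 1*(-26)))**2 = (2 + (46 + 26))**2 = (2 + 72)**2 = 74**2 = 5476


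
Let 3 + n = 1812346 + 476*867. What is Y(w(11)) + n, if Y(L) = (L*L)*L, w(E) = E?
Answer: 2226366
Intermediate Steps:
Y(L) = L³ (Y(L) = L²*L = L³)
n = 2225035 (n = -3 + (1812346 + 476*867) = -3 + (1812346 + 412692) = -3 + 2225038 = 2225035)
Y(w(11)) + n = 11³ + 2225035 = 1331 + 2225035 = 2226366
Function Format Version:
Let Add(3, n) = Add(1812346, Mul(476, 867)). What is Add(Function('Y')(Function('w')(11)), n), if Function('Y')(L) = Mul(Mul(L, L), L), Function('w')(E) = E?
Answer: 2226366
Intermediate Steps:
Function('Y')(L) = Pow(L, 3) (Function('Y')(L) = Mul(Pow(L, 2), L) = Pow(L, 3))
n = 2225035 (n = Add(-3, Add(1812346, Mul(476, 867))) = Add(-3, Add(1812346, 412692)) = Add(-3, 2225038) = 2225035)
Add(Function('Y')(Function('w')(11)), n) = Add(Pow(11, 3), 2225035) = Add(1331, 2225035) = 2226366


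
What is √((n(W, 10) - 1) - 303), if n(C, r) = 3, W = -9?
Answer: I*√301 ≈ 17.349*I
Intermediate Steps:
√((n(W, 10) - 1) - 303) = √((3 - 1) - 303) = √(2 - 303) = √(-301) = I*√301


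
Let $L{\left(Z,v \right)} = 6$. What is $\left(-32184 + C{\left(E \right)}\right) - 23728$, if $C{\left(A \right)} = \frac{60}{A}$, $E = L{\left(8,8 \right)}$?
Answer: $-55902$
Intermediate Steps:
$E = 6$
$\left(-32184 + C{\left(E \right)}\right) - 23728 = \left(-32184 + \frac{60}{6}\right) - 23728 = \left(-32184 + 60 \cdot \frac{1}{6}\right) - 23728 = \left(-32184 + 10\right) - 23728 = -32174 - 23728 = -55902$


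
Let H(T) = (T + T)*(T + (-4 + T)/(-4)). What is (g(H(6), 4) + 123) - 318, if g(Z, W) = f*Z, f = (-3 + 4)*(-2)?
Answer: -327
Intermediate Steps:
f = -2 (f = 1*(-2) = -2)
H(T) = 2*T*(1 + 3*T/4) (H(T) = (2*T)*(T + (-4 + T)*(-¼)) = (2*T)*(T + (1 - T/4)) = (2*T)*(1 + 3*T/4) = 2*T*(1 + 3*T/4))
g(Z, W) = -2*Z
(g(H(6), 4) + 123) - 318 = (-6*(4 + 3*6) + 123) - 318 = (-6*(4 + 18) + 123) - 318 = (-6*22 + 123) - 318 = (-2*66 + 123) - 318 = (-132 + 123) - 318 = -9 - 318 = -327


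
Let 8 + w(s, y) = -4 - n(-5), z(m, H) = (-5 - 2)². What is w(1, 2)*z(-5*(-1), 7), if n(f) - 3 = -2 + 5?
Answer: -882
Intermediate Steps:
z(m, H) = 49 (z(m, H) = (-7)² = 49)
n(f) = 6 (n(f) = 3 + (-2 + 5) = 3 + 3 = 6)
w(s, y) = -18 (w(s, y) = -8 + (-4 - 1*6) = -8 + (-4 - 6) = -8 - 10 = -18)
w(1, 2)*z(-5*(-1), 7) = -18*49 = -882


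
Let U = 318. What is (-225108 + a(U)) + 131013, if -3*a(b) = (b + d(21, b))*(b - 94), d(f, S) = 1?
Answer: -353741/3 ≈ -1.1791e+5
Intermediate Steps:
a(b) = -(1 + b)*(-94 + b)/3 (a(b) = -(b + 1)*(b - 94)/3 = -(1 + b)*(-94 + b)/3)
(-225108 + a(U)) + 131013 = (-225108 + (94/3 + 31*318 - 1/3*318**2)) + 131013 = (-225108 + (94/3 + 9858 - 1/3*101124)) + 131013 = (-225108 + (94/3 + 9858 - 33708)) + 131013 = (-225108 - 71456/3) + 131013 = -746780/3 + 131013 = -353741/3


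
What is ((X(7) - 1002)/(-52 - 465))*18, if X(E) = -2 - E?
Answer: 18198/517 ≈ 35.199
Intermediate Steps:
((X(7) - 1002)/(-52 - 465))*18 = (((-2 - 1*7) - 1002)/(-52 - 465))*18 = (((-2 - 7) - 1002)/(-517))*18 = ((-9 - 1002)*(-1/517))*18 = -1011*(-1/517)*18 = (1011/517)*18 = 18198/517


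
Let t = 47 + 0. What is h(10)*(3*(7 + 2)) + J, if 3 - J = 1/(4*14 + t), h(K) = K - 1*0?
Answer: 28118/103 ≈ 272.99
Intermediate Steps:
t = 47
h(K) = K (h(K) = K + 0 = K)
J = 308/103 (J = 3 - 1/(4*14 + 47) = 3 - 1/(56 + 47) = 3 - 1/103 = 308/103 ≈ 2.9903)
h(10)*(3*(7 + 2)) + J = 10*(3*(7 + 2)) + 308/103 = 10*(3*9) + 308/103 = 10*27 + 308/103 = 270 + 308/103 = 28118/103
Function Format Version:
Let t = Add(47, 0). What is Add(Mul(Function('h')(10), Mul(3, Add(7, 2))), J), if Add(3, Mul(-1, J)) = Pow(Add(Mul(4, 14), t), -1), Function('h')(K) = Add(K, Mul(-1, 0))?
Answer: Rational(28118, 103) ≈ 272.99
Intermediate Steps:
t = 47
Function('h')(K) = K (Function('h')(K) = Add(K, 0) = K)
J = Rational(308, 103) (J = Add(3, Mul(-1, Pow(Add(Mul(4, 14), 47), -1))) = Add(3, Mul(-1, Pow(Add(56, 47), -1))) = Add(3, Mul(-1, Pow(103, -1))) = Add(3, Mul(-1, Rational(1, 103))) = Add(3, Rational(-1, 103)) = Rational(308, 103) ≈ 2.9903)
Add(Mul(Function('h')(10), Mul(3, Add(7, 2))), J) = Add(Mul(10, Mul(3, Add(7, 2))), Rational(308, 103)) = Add(Mul(10, Mul(3, 9)), Rational(308, 103)) = Add(Mul(10, 27), Rational(308, 103)) = Add(270, Rational(308, 103)) = Rational(28118, 103)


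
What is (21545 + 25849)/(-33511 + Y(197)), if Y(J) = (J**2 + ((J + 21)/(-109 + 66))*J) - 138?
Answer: 1018971/89467 ≈ 11.389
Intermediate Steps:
Y(J) = -138 + J**2 + J*(-21/43 - J/43) (Y(J) = (J**2 + ((21 + J)/(-43))*J) - 138 = (J**2 + ((21 + J)*(-1/43))*J) - 138 = (J**2 + (-21/43 - J/43)*J) - 138 = (J**2 + J*(-21/43 - J/43)) - 138 = -138 + J**2 + J*(-21/43 - J/43))
(21545 + 25849)/(-33511 + Y(197)) = (21545 + 25849)/(-33511 + (-138 - 21/43*197 + (42/43)*197**2)) = 47394/(-33511 + (-138 - 4137/43 + (42/43)*38809)) = 47394/(-33511 + (-138 - 4137/43 + 1629978/43)) = 47394/(-33511 + 1619907/43) = 47394/(178934/43) = 47394*(43/178934) = 1018971/89467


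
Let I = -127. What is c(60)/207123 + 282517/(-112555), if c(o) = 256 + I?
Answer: -19500416332/7770909755 ≈ -2.5094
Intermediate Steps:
c(o) = 129 (c(o) = 256 - 127 = 129)
c(60)/207123 + 282517/(-112555) = 129/207123 + 282517/(-112555) = 129*(1/207123) + 282517*(-1/112555) = 43/69041 - 282517/112555 = -19500416332/7770909755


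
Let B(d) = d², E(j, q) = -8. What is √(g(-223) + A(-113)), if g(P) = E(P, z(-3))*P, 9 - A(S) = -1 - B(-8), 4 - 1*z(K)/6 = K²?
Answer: √1858 ≈ 43.104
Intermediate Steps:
z(K) = 24 - 6*K²
A(S) = 74 (A(S) = 9 - (-1 - 1*(-8)²) = 9 - (-1 - 1*64) = 9 - (-1 - 64) = 9 - 1*(-65) = 9 + 65 = 74)
g(P) = -8*P
√(g(-223) + A(-113)) = √(-8*(-223) + 74) = √(1784 + 74) = √1858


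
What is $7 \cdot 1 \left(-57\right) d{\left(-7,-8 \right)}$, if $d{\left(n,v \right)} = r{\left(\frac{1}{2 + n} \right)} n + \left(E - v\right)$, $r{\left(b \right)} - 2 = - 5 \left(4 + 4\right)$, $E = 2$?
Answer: $-110124$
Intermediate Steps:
$r{\left(b \right)} = -38$ ($r{\left(b \right)} = 2 - 5 \left(4 + 4\right) = 2 - 40 = -38$)
$d{\left(n,v \right)} = 2 - v - 38 n$ ($d{\left(n,v \right)} = - 38 n - \left(-2 + v\right) = 2 - v - 38 n$)
$7 \cdot 1 \left(-57\right) d{\left(-7,-8 \right)} = 7 \cdot 1 \left(-57\right) \left(2 - -8 - -266\right) = 7 \left(-57\right) \left(2 + 8 + 266\right) = \left(-399\right) 276 = -110124$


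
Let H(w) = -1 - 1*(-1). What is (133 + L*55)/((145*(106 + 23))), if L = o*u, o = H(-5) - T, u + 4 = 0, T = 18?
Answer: 4093/18705 ≈ 0.21882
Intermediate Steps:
H(w) = 0 (H(w) = -1 + 1 = 0)
u = -4 (u = -4 + 0 = -4)
o = -18 (o = 0 - 1*18 = 0 - 18 = -18)
L = 72 (L = -18*(-4) = 72)
(133 + L*55)/((145*(106 + 23))) = (133 + 72*55)/((145*(106 + 23))) = (133 + 3960)/((145*129)) = 4093/18705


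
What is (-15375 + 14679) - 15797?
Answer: -16493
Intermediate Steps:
(-15375 + 14679) - 15797 = -696 - 15797 = -16493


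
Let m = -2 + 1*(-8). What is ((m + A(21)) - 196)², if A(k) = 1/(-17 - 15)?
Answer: 43467649/1024 ≈ 42449.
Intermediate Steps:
m = -10 (m = -2 - 8 = -10)
A(k) = -1/32 (A(k) = 1/(-32) = -1/32)
((m + A(21)) - 196)² = ((-10 - 1/32) - 196)² = (-321/32 - 196)² = (-6593/32)² = 43467649/1024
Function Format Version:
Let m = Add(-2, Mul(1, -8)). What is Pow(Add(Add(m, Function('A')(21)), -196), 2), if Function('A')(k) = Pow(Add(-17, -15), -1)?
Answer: Rational(43467649, 1024) ≈ 42449.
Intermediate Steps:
m = -10 (m = Add(-2, -8) = -10)
Function('A')(k) = Rational(-1, 32) (Function('A')(k) = Pow(-32, -1) = Rational(-1, 32))
Pow(Add(Add(m, Function('A')(21)), -196), 2) = Pow(Add(Add(-10, Rational(-1, 32)), -196), 2) = Pow(Add(Rational(-321, 32), -196), 2) = Pow(Rational(-6593, 32), 2) = Rational(43467649, 1024)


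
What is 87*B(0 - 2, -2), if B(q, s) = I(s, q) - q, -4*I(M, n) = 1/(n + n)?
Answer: 2871/16 ≈ 179.44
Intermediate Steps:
I(M, n) = -1/(8*n) (I(M, n) = -1/(4*(n + n)) = -1/(2*n)/4 = -1/(8*n))
B(q, s) = -q - 1/(8*q) (B(q, s) = -1/(8*q) - q = -q - 1/(8*q))
87*B(0 - 2, -2) = 87*(-(0 - 2) - 1/(8*(0 - 2))) = 87*(-1*(-2) - ⅛/(-2)) = 87*(2 - ⅛*(-½)) = 87*(2 + 1/16) = 87*(33/16) = 2871/16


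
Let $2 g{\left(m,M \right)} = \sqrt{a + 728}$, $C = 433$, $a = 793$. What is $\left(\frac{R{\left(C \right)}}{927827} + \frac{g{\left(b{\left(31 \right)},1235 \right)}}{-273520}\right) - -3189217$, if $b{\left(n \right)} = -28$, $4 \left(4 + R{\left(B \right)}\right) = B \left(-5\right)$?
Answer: $\frac{124516472246867119}{39042960160} \approx 3.1892 \cdot 10^{6}$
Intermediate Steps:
$R{\left(B \right)} = -4 - \frac{5 B}{4}$ ($R{\left(B \right)} = -4 + \frac{B \left(-5\right)}{4} = -4 + \frac{\left(-5\right) B}{4} = -4 - \frac{5 B}{4}$)
$g{\left(m,M \right)} = \frac{39}{2}$ ($g{\left(m,M \right)} = \frac{\sqrt{793 + 728}}{2} = \frac{\sqrt{1521}}{2} = \frac{1}{2} \cdot 39 = \frac{39}{2}$)
$\left(\frac{R{\left(C \right)}}{927827} + \frac{g{\left(b{\left(31 \right)},1235 \right)}}{-273520}\right) - -3189217 = \left(\frac{-4 - \frac{2165}{4}}{927827} + \frac{39}{2 \left(-273520\right)}\right) - -3189217 = \left(\left(-4 - \frac{2165}{4}\right) \frac{1}{927827} + \frac{39}{2} \left(- \frac{1}{273520}\right)\right) + 3189217 = \left(\left(- \frac{2181}{4}\right) \frac{1}{927827} - \frac{3}{42080}\right) + 3189217 = \left(- \frac{2181}{3711308} - \frac{3}{42080}\right) + 3189217 = - \frac{25727601}{39042960160} + 3189217 = \frac{124516472246867119}{39042960160}$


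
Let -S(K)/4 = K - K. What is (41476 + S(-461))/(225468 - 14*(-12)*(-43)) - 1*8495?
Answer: -463485326/54561 ≈ -8494.8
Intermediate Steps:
S(K) = 0 (S(K) = -4*(K - K) = -4*0 = 0)
(41476 + S(-461))/(225468 - 14*(-12)*(-43)) - 1*8495 = (41476 + 0)/(225468 - 14*(-12)*(-43)) - 1*8495 = 41476/(225468 + 168*(-43)) - 8495 = 41476/(225468 - 7224) - 8495 = 41476/218244 - 8495 = 41476*(1/218244) - 8495 = 10369/54561 - 8495 = -463485326/54561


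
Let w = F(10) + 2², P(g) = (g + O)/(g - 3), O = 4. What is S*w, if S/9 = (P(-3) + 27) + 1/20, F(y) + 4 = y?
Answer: 4839/2 ≈ 2419.5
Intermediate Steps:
P(g) = (4 + g)/(-3 + g) (P(g) = (g + 4)/(g - 3) = (4 + g)/(-3 + g))
F(y) = -4 + y
S = 4839/20 (S = 9*(((4 - 3)/(-3 - 3) + 27) + 1/20) = 9*((1/(-6) + 27) + 1*(1/20)) = 9*((-⅙*1 + 27) + 1/20) = 9*((-⅙ + 27) + 1/20) = 9*(161/6 + 1/20) = 9*(1613/60) = 4839/20 ≈ 241.95)
w = 10 (w = (-4 + 10) + 2² = 6 + 4 = 10)
S*w = (4839/20)*10 = 4839/2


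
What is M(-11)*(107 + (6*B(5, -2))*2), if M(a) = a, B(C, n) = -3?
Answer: -781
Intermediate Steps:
M(-11)*(107 + (6*B(5, -2))*2) = -11*(107 + (6*(-3))*2) = -11*(107 - 18*2) = -11*(107 - 36) = -11*71 = -781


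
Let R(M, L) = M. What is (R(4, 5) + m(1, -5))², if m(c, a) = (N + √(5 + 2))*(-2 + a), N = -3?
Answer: 968 - 350*√7 ≈ 41.987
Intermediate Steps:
m(c, a) = (-3 + √7)*(-2 + a) (m(c, a) = (-3 + √(5 + 2))*(-2 + a) = (-3 + √7)*(-2 + a))
(R(4, 5) + m(1, -5))² = (4 + (6 - 3*(-5) - 2*√7 - 5*√7))² = (4 + (6 + 15 - 2*√7 - 5*√7))² = (4 + (21 - 7*√7))² = (25 - 7*√7)²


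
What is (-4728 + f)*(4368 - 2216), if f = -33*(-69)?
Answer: -5274552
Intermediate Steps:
f = 2277
(-4728 + f)*(4368 - 2216) = (-4728 + 2277)*(4368 - 2216) = -2451*2152 = -5274552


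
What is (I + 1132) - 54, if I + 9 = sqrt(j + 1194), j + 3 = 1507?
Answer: 1069 + sqrt(2698) ≈ 1120.9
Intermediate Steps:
j = 1504 (j = -3 + 1507 = 1504)
I = -9 + sqrt(2698) (I = -9 + sqrt(1504 + 1194) = -9 + sqrt(2698) ≈ 42.942)
(I + 1132) - 54 = ((-9 + sqrt(2698)) + 1132) - 54 = (1123 + sqrt(2698)) - 54 = 1069 + sqrt(2698)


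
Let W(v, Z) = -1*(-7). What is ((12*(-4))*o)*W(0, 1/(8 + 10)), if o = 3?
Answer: -1008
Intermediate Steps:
W(v, Z) = 7
((12*(-4))*o)*W(0, 1/(8 + 10)) = ((12*(-4))*3)*7 = -48*3*7 = -144*7 = -1008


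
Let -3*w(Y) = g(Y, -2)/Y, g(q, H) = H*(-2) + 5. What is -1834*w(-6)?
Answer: -917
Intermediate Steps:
g(q, H) = 5 - 2*H (g(q, H) = -2*H + 5 = 5 - 2*H)
w(Y) = -3/Y (w(Y) = -(5 - 2*(-2))/(3*Y) = -(5 + 4)/(3*Y) = -3/Y)
-1834*w(-6) = -(-5502)/(-6) = -(-5502)*(-1)/6 = -1834*½ = -917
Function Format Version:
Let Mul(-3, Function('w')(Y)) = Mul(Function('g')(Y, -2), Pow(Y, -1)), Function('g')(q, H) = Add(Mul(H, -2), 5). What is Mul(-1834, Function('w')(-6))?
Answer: -917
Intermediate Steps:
Function('g')(q, H) = Add(5, Mul(-2, H)) (Function('g')(q, H) = Add(Mul(-2, H), 5) = Add(5, Mul(-2, H)))
Function('w')(Y) = Mul(-3, Pow(Y, -1)) (Function('w')(Y) = Mul(Rational(-1, 3), Mul(Add(5, Mul(-2, -2)), Pow(Y, -1))) = Mul(Rational(-1, 3), Mul(Add(5, 4), Pow(Y, -1))) = Mul(Rational(-1, 3), Mul(9, Pow(Y, -1))) = Mul(-3, Pow(Y, -1)))
Mul(-1834, Function('w')(-6)) = Mul(-1834, Mul(-3, Pow(-6, -1))) = Mul(-1834, Mul(-3, Rational(-1, 6))) = Mul(-1834, Rational(1, 2)) = -917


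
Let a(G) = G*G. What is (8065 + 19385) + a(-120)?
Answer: 41850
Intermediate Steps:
a(G) = G²
(8065 + 19385) + a(-120) = (8065 + 19385) + (-120)² = 27450 + 14400 = 41850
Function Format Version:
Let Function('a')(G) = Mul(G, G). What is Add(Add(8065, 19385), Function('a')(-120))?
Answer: 41850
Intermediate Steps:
Function('a')(G) = Pow(G, 2)
Add(Add(8065, 19385), Function('a')(-120)) = Add(Add(8065, 19385), Pow(-120, 2)) = Add(27450, 14400) = 41850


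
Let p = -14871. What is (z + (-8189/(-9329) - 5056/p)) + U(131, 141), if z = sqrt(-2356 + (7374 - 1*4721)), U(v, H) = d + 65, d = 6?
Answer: 527309828/7301661 + 3*sqrt(33) ≈ 89.451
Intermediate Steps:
U(v, H) = 71 (U(v, H) = 6 + 65 = 71)
z = 3*sqrt(33) (z = sqrt(-2356 + (7374 - 4721)) = sqrt(-2356 + 2653) = sqrt(297) = 3*sqrt(33) ≈ 17.234)
(z + (-8189/(-9329) - 5056/p)) + U(131, 141) = (3*sqrt(33) + (-8189/(-9329) - 5056/(-14871))) + 71 = (3*sqrt(33) + (-8189*(-1/9329) - 5056*(-1/14871))) + 71 = (3*sqrt(33) + (431/491 + 5056/14871)) + 71 = (3*sqrt(33) + 8891897/7301661) + 71 = (8891897/7301661 + 3*sqrt(33)) + 71 = 527309828/7301661 + 3*sqrt(33)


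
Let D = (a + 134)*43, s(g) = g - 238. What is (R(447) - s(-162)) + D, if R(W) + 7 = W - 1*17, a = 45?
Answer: 8520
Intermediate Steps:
s(g) = -238 + g
R(W) = -24 + W (R(W) = -7 + (W - 1*17) = -7 + (W - 17) = -7 + (-17 + W) = -24 + W)
D = 7697 (D = (45 + 134)*43 = 179*43 = 7697)
(R(447) - s(-162)) + D = ((-24 + 447) - (-238 - 162)) + 7697 = (423 - 1*(-400)) + 7697 = (423 + 400) + 7697 = 823 + 7697 = 8520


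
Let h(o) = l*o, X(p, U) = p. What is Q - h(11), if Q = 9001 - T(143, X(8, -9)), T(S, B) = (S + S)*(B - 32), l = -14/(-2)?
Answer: 15788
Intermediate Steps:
l = 7 (l = -14*(-½) = 7)
T(S, B) = 2*S*(-32 + B) (T(S, B) = (2*S)*(-32 + B) = 2*S*(-32 + B))
h(o) = 7*o
Q = 15865 (Q = 9001 - 2*143*(-32 + 8) = 9001 - 2*143*(-24) = 9001 - 1*(-6864) = 9001 + 6864 = 15865)
Q - h(11) = 15865 - 7*11 = 15865 - 1*77 = 15865 - 77 = 15788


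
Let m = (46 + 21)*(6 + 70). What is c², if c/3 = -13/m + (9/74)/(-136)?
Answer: 17554925025/164133814806784 ≈ 0.00010695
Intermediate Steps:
m = 5092 (m = 67*76 = 5092)
c = -132495/12811472 (c = 3*(-13/5092 + (9/74)/(-136)) = 3*(-13*1/5092 + (9*(1/74))*(-1/136)) = 3*(-13/5092 + (9/74)*(-1/136)) = 3*(-13/5092 - 9/10064) = 3*(-44165/12811472) = -132495/12811472 ≈ -0.010342)
c² = (-132495/12811472)² = 17554925025/164133814806784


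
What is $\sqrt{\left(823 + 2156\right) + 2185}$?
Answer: $2 \sqrt{1291} \approx 71.861$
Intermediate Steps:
$\sqrt{\left(823 + 2156\right) + 2185} = \sqrt{2979 + 2185} = \sqrt{5164} = 2 \sqrt{1291}$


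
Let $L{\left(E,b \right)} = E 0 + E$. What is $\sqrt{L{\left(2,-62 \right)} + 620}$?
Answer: $\sqrt{622} \approx 24.94$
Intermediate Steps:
$L{\left(E,b \right)} = E$ ($L{\left(E,b \right)} = 0 + E = E$)
$\sqrt{L{\left(2,-62 \right)} + 620} = \sqrt{2 + 620} = \sqrt{622}$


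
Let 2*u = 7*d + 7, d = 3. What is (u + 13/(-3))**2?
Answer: 841/9 ≈ 93.444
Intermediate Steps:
u = 14 (u = (7*3 + 7)/2 = (21 + 7)/2 = (1/2)*28 = 14)
(u + 13/(-3))**2 = (14 + 13/(-3))**2 = (14 + 13*(-1/3))**2 = (14 - 13/3)**2 = (29/3)**2 = 841/9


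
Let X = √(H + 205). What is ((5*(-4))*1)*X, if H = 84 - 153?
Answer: -40*√34 ≈ -233.24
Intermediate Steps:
H = -69
X = 2*√34 (X = √(-69 + 205) = √136 = 2*√34 ≈ 11.662)
((5*(-4))*1)*X = ((5*(-4))*1)*(2*√34) = (-20*1)*(2*√34) = -40*√34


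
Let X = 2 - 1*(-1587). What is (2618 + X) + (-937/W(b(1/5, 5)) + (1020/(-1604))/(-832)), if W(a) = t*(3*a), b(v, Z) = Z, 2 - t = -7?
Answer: 189172047481/45040320 ≈ 4200.1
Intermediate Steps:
t = 9 (t = 2 - 1*(-7) = 2 + 7 = 9)
W(a) = 27*a (W(a) = 9*(3*a) = 27*a)
X = 1589 (X = 2 + 1587 = 1589)
(2618 + X) + (-937/W(b(1/5, 5)) + (1020/(-1604))/(-832)) = (2618 + 1589) + (-937/(27*5) + (1020/(-1604))/(-832)) = 4207 + (-937/135 + (1020*(-1/1604))*(-1/832)) = 4207 + (-937*1/135 - 255/401*(-1/832)) = 4207 + (-937/135 + 255/333632) = 4207 - 312578759/45040320 = 189172047481/45040320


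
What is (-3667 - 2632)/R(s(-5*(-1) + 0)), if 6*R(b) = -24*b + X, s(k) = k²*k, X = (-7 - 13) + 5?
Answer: 12598/1005 ≈ 12.535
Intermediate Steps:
X = -15 (X = -20 + 5 = -15)
s(k) = k³
R(b) = -5/2 - 4*b (R(b) = (-24*b - 15)/6 = (-15 - 24*b)/6 = -5/2 - 4*b)
(-3667 - 2632)/R(s(-5*(-1) + 0)) = (-3667 - 2632)/(-5/2 - 4*(-5*(-1) + 0)³) = -6299/(-5/2 - 4*(5 + 0)³) = -6299/(-5/2 - 4*5³) = -6299/(-5/2 - 4*125) = -6299/(-5/2 - 500) = -6299/(-1005/2) = -6299*(-2/1005) = 12598/1005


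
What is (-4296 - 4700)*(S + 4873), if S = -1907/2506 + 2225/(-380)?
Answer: -1042222568257/23807 ≈ -4.3778e+7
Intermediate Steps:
S = -630051/95228 (S = -1907*1/2506 + 2225*(-1/380) = -1907/2506 - 445/76 = -630051/95228 ≈ -6.6162)
(-4296 - 4700)*(S + 4873) = (-4296 - 4700)*(-630051/95228 + 4873) = -8996*463415993/95228 = -1042222568257/23807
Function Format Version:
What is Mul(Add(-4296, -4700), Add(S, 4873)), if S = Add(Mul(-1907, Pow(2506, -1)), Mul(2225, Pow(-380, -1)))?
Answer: Rational(-1042222568257, 23807) ≈ -4.3778e+7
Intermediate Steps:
S = Rational(-630051, 95228) (S = Add(Mul(-1907, Rational(1, 2506)), Mul(2225, Rational(-1, 380))) = Add(Rational(-1907, 2506), Rational(-445, 76)) = Rational(-630051, 95228) ≈ -6.6162)
Mul(Add(-4296, -4700), Add(S, 4873)) = Mul(Add(-4296, -4700), Add(Rational(-630051, 95228), 4873)) = Mul(-8996, Rational(463415993, 95228)) = Rational(-1042222568257, 23807)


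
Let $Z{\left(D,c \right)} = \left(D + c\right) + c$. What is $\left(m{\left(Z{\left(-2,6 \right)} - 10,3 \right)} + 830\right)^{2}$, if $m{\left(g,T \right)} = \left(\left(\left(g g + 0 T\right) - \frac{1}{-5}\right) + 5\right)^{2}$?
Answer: $\frac{459073476}{625} \approx 7.3452 \cdot 10^{5}$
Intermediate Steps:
$Z{\left(D,c \right)} = D + 2 c$
$m{\left(g,T \right)} = \left(\frac{26}{5} + g^{2}\right)^{2}$ ($m{\left(g,T \right)} = \left(\left(\left(g^{2} + 0\right) - - \frac{1}{5}\right) + 5\right)^{2} = \left(\left(g^{2} + \frac{1}{5}\right) + 5\right)^{2} = \left(\left(\frac{1}{5} + g^{2}\right) + 5\right)^{2} = \left(\frac{26}{5} + g^{2}\right)^{2}$)
$\left(m{\left(Z{\left(-2,6 \right)} - 10,3 \right)} + 830\right)^{2} = \left(\frac{\left(26 + 5 \left(\left(-2 + 2 \cdot 6\right) - 10\right)^{2}\right)^{2}}{25} + 830\right)^{2} = \left(\frac{\left(26 + 5 \left(\left(-2 + 12\right) - 10\right)^{2}\right)^{2}}{25} + 830\right)^{2} = \left(\frac{\left(26 + 5 \left(10 - 10\right)^{2}\right)^{2}}{25} + 830\right)^{2} = \left(\frac{\left(26 + 5 \cdot 0^{2}\right)^{2}}{25} + 830\right)^{2} = \left(\frac{\left(26 + 5 \cdot 0\right)^{2}}{25} + 830\right)^{2} = \left(\frac{\left(26 + 0\right)^{2}}{25} + 830\right)^{2} = \left(\frac{26^{2}}{25} + 830\right)^{2} = \left(\frac{1}{25} \cdot 676 + 830\right)^{2} = \left(\frac{676}{25} + 830\right)^{2} = \left(\frac{21426}{25}\right)^{2} = \frac{459073476}{625}$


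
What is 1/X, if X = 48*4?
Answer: 1/192 ≈ 0.0052083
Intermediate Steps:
X = 192
1/X = 1/192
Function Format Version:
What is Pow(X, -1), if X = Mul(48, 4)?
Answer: Rational(1, 192) ≈ 0.0052083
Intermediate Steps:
X = 192
Pow(X, -1) = Pow(192, -1) = Rational(1, 192)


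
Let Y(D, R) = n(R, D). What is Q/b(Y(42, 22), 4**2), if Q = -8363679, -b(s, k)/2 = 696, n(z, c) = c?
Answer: 2787893/464 ≈ 6008.4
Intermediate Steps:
Y(D, R) = D
b(s, k) = -1392 (b(s, k) = -2*696 = -1392)
Q/b(Y(42, 22), 4**2) = -8363679/(-1392) = -8363679*(-1/1392) = 2787893/464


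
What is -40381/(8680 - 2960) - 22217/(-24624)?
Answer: -9855233/1600560 ≈ -6.1574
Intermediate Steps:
-40381/(8680 - 2960) - 22217/(-24624) = -40381/5720 - 22217*(-1/24624) = -40381*1/5720 + 22217/24624 = -3671/520 + 22217/24624 = -9855233/1600560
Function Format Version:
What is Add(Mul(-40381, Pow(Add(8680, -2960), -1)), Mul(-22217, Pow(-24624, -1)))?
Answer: Rational(-9855233, 1600560) ≈ -6.1574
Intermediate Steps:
Add(Mul(-40381, Pow(Add(8680, -2960), -1)), Mul(-22217, Pow(-24624, -1))) = Add(Mul(-40381, Pow(5720, -1)), Mul(-22217, Rational(-1, 24624))) = Add(Mul(-40381, Rational(1, 5720)), Rational(22217, 24624)) = Add(Rational(-3671, 520), Rational(22217, 24624)) = Rational(-9855233, 1600560)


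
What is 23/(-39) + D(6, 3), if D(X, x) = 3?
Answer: 94/39 ≈ 2.4103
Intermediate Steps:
23/(-39) + D(6, 3) = 23/(-39) + 3 = -1/39*23 + 3 = -23/39 + 3 = 94/39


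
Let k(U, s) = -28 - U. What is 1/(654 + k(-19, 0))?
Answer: 1/645 ≈ 0.0015504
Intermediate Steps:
1/(654 + k(-19, 0)) = 1/(654 + (-28 - 1*(-19))) = 1/(654 + (-28 + 19)) = 1/(654 - 9) = 1/645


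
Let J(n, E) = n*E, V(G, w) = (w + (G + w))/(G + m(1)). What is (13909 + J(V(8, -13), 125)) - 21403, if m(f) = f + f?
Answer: -7719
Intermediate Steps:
m(f) = 2*f
V(G, w) = (G + 2*w)/(2 + G) (V(G, w) = (w + (G + w))/(G + 2*1) = (G + 2*w)/(G + 2) = (G + 2*w)/(2 + G))
J(n, E) = E*n
(13909 + J(V(8, -13), 125)) - 21403 = (13909 + 125*((8 + 2*(-13))/(2 + 8))) - 21403 = (13909 + 125*((8 - 26)/10)) - 21403 = (13909 + 125*((⅒)*(-18))) - 21403 = (13909 + 125*(-9/5)) - 21403 = (13909 - 225) - 21403 = 13684 - 21403 = -7719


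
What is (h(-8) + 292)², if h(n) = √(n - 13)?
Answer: (292 + I*√21)² ≈ 85243.0 + 2676.2*I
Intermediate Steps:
h(n) = √(-13 + n)
(h(-8) + 292)² = (√(-13 - 8) + 292)² = (√(-21) + 292)² = (I*√21 + 292)² = (292 + I*√21)²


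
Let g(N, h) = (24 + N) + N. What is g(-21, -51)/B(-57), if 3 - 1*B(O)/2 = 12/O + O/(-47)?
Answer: -8037/1784 ≈ -4.5050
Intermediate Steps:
B(O) = 6 - 24/O + 2*O/47 (B(O) = 6 - 2*(12/O + O/(-47)) = 6 - 2*(12/O + O*(-1/47)) = 6 - 2*(12/O - O/47) = 6 + (-24/O + 2*O/47) = 6 - 24/O + 2*O/47)
g(N, h) = 24 + 2*N
g(-21, -51)/B(-57) = (24 + 2*(-21))/(6 - 24/(-57) + (2/47)*(-57)) = (24 - 42)/(6 - 24*(-1/57) - 114/47) = -18/(6 + 8/19 - 114/47) = -18/3568/893 = -18*893/3568 = -8037/1784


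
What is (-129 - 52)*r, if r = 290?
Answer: -52490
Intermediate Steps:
(-129 - 52)*r = (-129 - 52)*290 = -181*290 = -52490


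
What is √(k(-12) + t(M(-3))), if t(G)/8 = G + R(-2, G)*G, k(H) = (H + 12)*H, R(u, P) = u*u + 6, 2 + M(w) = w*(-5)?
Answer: 2*√286 ≈ 33.823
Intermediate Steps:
M(w) = -2 - 5*w (M(w) = -2 + w*(-5) = -2 - 5*w)
R(u, P) = 6 + u² (R(u, P) = u² + 6 = 6 + u²)
k(H) = H*(12 + H) (k(H) = (12 + H)*H = H*(12 + H))
t(G) = 88*G (t(G) = 8*(G + (6 + (-2)²)*G) = 8*(G + (6 + 4)*G) = 8*(G + 10*G) = 8*(11*G) = 88*G)
√(k(-12) + t(M(-3))) = √(-12*(12 - 12) + 88*(-2 - 5*(-3))) = √(-12*0 + 88*(-2 + 15)) = √(0 + 88*13) = √(0 + 1144) = √1144 = 2*√286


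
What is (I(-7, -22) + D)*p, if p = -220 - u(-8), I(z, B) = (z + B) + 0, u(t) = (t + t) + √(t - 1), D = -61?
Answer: 18360 + 270*I ≈ 18360.0 + 270.0*I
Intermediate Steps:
u(t) = √(-1 + t) + 2*t (u(t) = 2*t + √(-1 + t) = √(-1 + t) + 2*t)
I(z, B) = B + z (I(z, B) = (B + z) + 0 = B + z)
p = -204 - 3*I (p = -220 - (√(-1 - 8) + 2*(-8)) = -220 - (√(-9) - 16) = -220 - (3*I - 16) = -220 - (-16 + 3*I) = -220 + (16 - 3*I) = -204 - 3*I ≈ -204.0 - 3.0*I)
(I(-7, -22) + D)*p = ((-22 - 7) - 61)*(-204 - 3*I) = (-29 - 61)*(-204 - 3*I) = -90*(-204 - 3*I) = 18360 + 270*I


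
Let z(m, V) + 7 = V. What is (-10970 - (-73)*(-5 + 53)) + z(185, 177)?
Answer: -7296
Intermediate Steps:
z(m, V) = -7 + V
(-10970 - (-73)*(-5 + 53)) + z(185, 177) = (-10970 - (-73)*(-5 + 53)) + (-7 + 177) = (-10970 - (-73)*48) + 170 = (-10970 - 1*(-3504)) + 170 = (-10970 + 3504) + 170 = -7466 + 170 = -7296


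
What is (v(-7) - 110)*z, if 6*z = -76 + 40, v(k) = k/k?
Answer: 654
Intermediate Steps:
v(k) = 1
z = -6 (z = (-76 + 40)/6 = (⅙)*(-36) = -6)
(v(-7) - 110)*z = (1 - 110)*(-6) = -109*(-6) = 654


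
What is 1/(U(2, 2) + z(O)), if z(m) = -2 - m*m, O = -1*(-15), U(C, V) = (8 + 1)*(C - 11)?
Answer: -1/308 ≈ -0.0032468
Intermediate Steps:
U(C, V) = -99 + 9*C (U(C, V) = 9*(-11 + C) = -99 + 9*C)
O = 15
z(m) = -2 - m²
1/(U(2, 2) + z(O)) = 1/((-99 + 9*2) + (-2 - 1*15²)) = 1/((-99 + 18) + (-2 - 1*225)) = 1/(-81 + (-2 - 225)) = 1/(-81 - 227) = 1/(-308) = -1/308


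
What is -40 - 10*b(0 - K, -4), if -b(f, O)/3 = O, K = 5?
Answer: -160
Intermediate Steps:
b(f, O) = -3*O
-40 - 10*b(0 - K, -4) = -40 - (-30)*(-4) = -40 - 10*12 = -40 - 120 = -160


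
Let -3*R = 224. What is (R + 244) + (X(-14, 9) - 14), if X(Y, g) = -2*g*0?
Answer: 466/3 ≈ 155.33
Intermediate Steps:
R = -224/3 (R = -⅓*224 = -224/3 ≈ -74.667)
X(Y, g) = 0
(R + 244) + (X(-14, 9) - 14) = (-224/3 + 244) + (0 - 14) = 508/3 - 14 = 466/3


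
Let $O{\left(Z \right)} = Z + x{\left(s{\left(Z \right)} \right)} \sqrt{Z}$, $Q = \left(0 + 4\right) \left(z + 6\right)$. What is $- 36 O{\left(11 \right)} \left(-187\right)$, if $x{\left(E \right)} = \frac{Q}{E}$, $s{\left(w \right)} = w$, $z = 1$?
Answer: $74052 + 17136 \sqrt{11} \approx 1.3089 \cdot 10^{5}$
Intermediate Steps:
$Q = 28$ ($Q = \left(0 + 4\right) \left(1 + 6\right) = 4 \cdot 7 = 28$)
$x{\left(E \right)} = \frac{28}{E}$
$O{\left(Z \right)} = Z + \frac{28}{\sqrt{Z}}$ ($O{\left(Z \right)} = Z + \frac{28}{Z} \sqrt{Z} = Z + \frac{28}{\sqrt{Z}}$)
$- 36 O{\left(11 \right)} \left(-187\right) = - 36 \left(11 + \frac{28}{\sqrt{11}}\right) \left(-187\right) = - 36 \left(11 + 28 \frac{\sqrt{11}}{11}\right) \left(-187\right) = - 36 \left(11 + \frac{28 \sqrt{11}}{11}\right) \left(-187\right) = \left(-396 - \frac{1008 \sqrt{11}}{11}\right) \left(-187\right) = 74052 + 17136 \sqrt{11}$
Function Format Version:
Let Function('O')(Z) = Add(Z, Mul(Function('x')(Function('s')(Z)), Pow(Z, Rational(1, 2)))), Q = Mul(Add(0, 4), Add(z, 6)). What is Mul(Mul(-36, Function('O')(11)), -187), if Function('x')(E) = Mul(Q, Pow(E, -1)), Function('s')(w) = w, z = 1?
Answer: Add(74052, Mul(17136, Pow(11, Rational(1, 2)))) ≈ 1.3089e+5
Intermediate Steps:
Q = 28 (Q = Mul(Add(0, 4), Add(1, 6)) = Mul(4, 7) = 28)
Function('x')(E) = Mul(28, Pow(E, -1))
Function('O')(Z) = Add(Z, Mul(28, Pow(Z, Rational(-1, 2)))) (Function('O')(Z) = Add(Z, Mul(Mul(28, Pow(Z, -1)), Pow(Z, Rational(1, 2)))) = Add(Z, Mul(28, Pow(Z, Rational(-1, 2)))))
Mul(Mul(-36, Function('O')(11)), -187) = Mul(Mul(-36, Add(11, Mul(28, Pow(11, Rational(-1, 2))))), -187) = Mul(Mul(-36, Add(11, Mul(28, Mul(Rational(1, 11), Pow(11, Rational(1, 2)))))), -187) = Mul(Mul(-36, Add(11, Mul(Rational(28, 11), Pow(11, Rational(1, 2))))), -187) = Mul(Add(-396, Mul(Rational(-1008, 11), Pow(11, Rational(1, 2)))), -187) = Add(74052, Mul(17136, Pow(11, Rational(1, 2))))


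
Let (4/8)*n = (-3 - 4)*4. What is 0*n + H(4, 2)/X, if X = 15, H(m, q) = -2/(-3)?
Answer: 2/45 ≈ 0.044444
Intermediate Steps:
H(m, q) = ⅔ (H(m, q) = -2*(-⅓) = ⅔)
n = -56 (n = 2*((-3 - 4)*4) = 2*(-7*4) = 2*(-28) = -56)
0*n + H(4, 2)/X = 0*(-56) + (⅔)/15 = 0 + (⅔)*(1/15) = 0 + 2/45 = 2/45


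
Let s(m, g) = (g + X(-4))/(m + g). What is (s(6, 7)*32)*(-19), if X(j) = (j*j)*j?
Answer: 34656/13 ≈ 2665.8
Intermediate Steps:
X(j) = j³ (X(j) = j²*j = j³)
s(m, g) = (-64 + g)/(g + m) (s(m, g) = (g + (-4)³)/(m + g) = (g - 64)/(g + m) = (-64 + g)/(g + m))
(s(6, 7)*32)*(-19) = (((-64 + 7)/(7 + 6))*32)*(-19) = ((-57/13)*32)*(-19) = (((1/13)*(-57))*32)*(-19) = -57/13*32*(-19) = -1824/13*(-19) = 34656/13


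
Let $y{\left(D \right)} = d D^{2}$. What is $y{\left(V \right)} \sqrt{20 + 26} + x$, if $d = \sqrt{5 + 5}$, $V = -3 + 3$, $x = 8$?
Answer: $8$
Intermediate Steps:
$V = 0$
$d = \sqrt{10} \approx 3.1623$
$y{\left(D \right)} = \sqrt{10} D^{2}$
$y{\left(V \right)} \sqrt{20 + 26} + x = \sqrt{10} \cdot 0^{2} \sqrt{20 + 26} + 8 = \sqrt{10} \cdot 0 \sqrt{46} + 8 = 0 \sqrt{46} + 8 = 0 + 8 = 8$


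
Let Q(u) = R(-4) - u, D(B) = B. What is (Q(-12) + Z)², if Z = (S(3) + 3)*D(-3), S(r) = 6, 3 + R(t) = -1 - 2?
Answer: 441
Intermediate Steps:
R(t) = -6 (R(t) = -3 + (-1 - 2) = -3 - 3 = -6)
Q(u) = -6 - u
Z = -27 (Z = (6 + 3)*(-3) = 9*(-3) = -27)
(Q(-12) + Z)² = ((-6 - 1*(-12)) - 27)² = ((-6 + 12) - 27)² = (6 - 27)² = (-21)² = 441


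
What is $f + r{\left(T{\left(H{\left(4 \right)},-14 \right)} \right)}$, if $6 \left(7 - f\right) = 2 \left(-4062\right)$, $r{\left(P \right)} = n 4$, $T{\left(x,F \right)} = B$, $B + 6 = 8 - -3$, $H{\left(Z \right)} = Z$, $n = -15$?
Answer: $1301$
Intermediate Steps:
$B = 5$ ($B = -6 + \left(8 - -3\right) = -6 + \left(8 + 3\right) = -6 + 11 = 5$)
$T{\left(x,F \right)} = 5$
$r{\left(P \right)} = -60$ ($r{\left(P \right)} = \left(-15\right) 4 = -60$)
$f = 1361$ ($f = 7 - \frac{2 \left(-4062\right)}{6} = 7 - -1354 = 7 + 1354 = 1361$)
$f + r{\left(T{\left(H{\left(4 \right)},-14 \right)} \right)} = 1361 - 60 = 1301$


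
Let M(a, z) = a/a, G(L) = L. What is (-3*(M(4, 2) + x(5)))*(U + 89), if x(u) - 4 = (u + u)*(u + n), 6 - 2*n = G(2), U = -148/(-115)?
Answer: -467235/23 ≈ -20315.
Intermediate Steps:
U = 148/115 (U = -148*(-1/115) = 148/115 ≈ 1.2870)
n = 2 (n = 3 - ½*2 = 3 - 1 = 2)
M(a, z) = 1
x(u) = 4 + 2*u*(2 + u) (x(u) = 4 + (u + u)*(u + 2) = 4 + (2*u)*(2 + u) = 4 + 2*u*(2 + u))
(-3*(M(4, 2) + x(5)))*(U + 89) = (-3*(1 + (4 + 2*5² + 4*5)))*(148/115 + 89) = -3*(1 + (4 + 2*25 + 20))*(10383/115) = -3*(1 + (4 + 50 + 20))*(10383/115) = -3*(1 + 74)*(10383/115) = -3*75*(10383/115) = -225*10383/115 = -467235/23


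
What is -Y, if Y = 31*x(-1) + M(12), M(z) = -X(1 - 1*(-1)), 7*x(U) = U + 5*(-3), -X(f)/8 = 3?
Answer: 328/7 ≈ 46.857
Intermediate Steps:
X(f) = -24 (X(f) = -8*3 = -24)
x(U) = -15/7 + U/7 (x(U) = (U + 5*(-3))/7 = (U - 15)/7 = (-15 + U)/7 = -15/7 + U/7)
M(z) = 24 (M(z) = -1*(-24) = 24)
Y = -328/7 (Y = 31*(-15/7 + (⅐)*(-1)) + 24 = 31*(-15/7 - ⅐) + 24 = 31*(-16/7) + 24 = -496/7 + 24 = -328/7 ≈ -46.857)
-Y = -1*(-328/7) = 328/7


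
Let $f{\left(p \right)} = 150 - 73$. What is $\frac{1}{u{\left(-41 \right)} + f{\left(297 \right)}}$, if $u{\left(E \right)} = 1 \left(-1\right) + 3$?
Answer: $\frac{1}{79} \approx 0.012658$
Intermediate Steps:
$u{\left(E \right)} = 2$ ($u{\left(E \right)} = -1 + 3 = 2$)
$f{\left(p \right)} = 77$ ($f{\left(p \right)} = 150 - 73 = 77$)
$\frac{1}{u{\left(-41 \right)} + f{\left(297 \right)}} = \frac{1}{2 + 77} = \frac{1}{79}$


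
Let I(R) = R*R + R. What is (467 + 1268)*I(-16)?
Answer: 416400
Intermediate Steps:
I(R) = R + R² (I(R) = R² + R = R + R²)
(467 + 1268)*I(-16) = (467 + 1268)*(-16*(1 - 16)) = 1735*(-16*(-15)) = 1735*240 = 416400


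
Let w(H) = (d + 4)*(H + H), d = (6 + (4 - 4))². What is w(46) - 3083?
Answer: 597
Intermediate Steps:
d = 36 (d = (6 + 0)² = 6² = 36)
w(H) = 80*H (w(H) = (36 + 4)*(H + H) = 40*(2*H) = 80*H)
w(46) - 3083 = 80*46 - 3083 = 3680 - 3083 = 597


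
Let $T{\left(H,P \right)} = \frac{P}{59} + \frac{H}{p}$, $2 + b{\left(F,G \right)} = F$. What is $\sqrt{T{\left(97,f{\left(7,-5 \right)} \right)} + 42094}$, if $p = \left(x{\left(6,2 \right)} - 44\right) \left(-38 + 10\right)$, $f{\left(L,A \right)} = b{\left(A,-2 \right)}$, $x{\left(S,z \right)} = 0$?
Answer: $\frac{\sqrt{13900334177653}}{18172} \approx 205.17$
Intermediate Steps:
$b{\left(F,G \right)} = -2 + F$
$f{\left(L,A \right)} = -2 + A$
$p = 1232$ ($p = \left(0 - 44\right) \left(-38 + 10\right) = \left(-44\right) \left(-28\right) = 1232$)
$T{\left(H,P \right)} = \frac{P}{59} + \frac{H}{1232}$
$\sqrt{T{\left(97,f{\left(7,-5 \right)} \right)} + 42094} = \sqrt{\left(\frac{-2 - 5}{59} + \frac{1}{1232} \cdot 97\right) + 42094} = \sqrt{\left(\frac{1}{59} \left(-7\right) + \frac{97}{1232}\right) + 42094} = \sqrt{\left(- \frac{7}{59} + \frac{97}{1232}\right) + 42094} = \sqrt{- \frac{2901}{72688} + 42094} = \sqrt{\frac{3059725771}{72688}} = \frac{\sqrt{13900334177653}}{18172}$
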